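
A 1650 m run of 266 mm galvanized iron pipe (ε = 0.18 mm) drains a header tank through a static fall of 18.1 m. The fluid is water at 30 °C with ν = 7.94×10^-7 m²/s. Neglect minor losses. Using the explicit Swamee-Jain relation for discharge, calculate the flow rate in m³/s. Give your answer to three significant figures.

Q ≈ 0.0976 m³/s

Swamee-Jain (Type II): Q = -0.965·√(gD⁵h_f/L)·ln[ε/(3.7D) + √(3.17ν²L/(gD³h_f))]
√(gD⁵h_f/L) = √(9.81·0.266⁵·18.1/1650) = 0.01197
ε/(3.7D) = 1.83×10^-4; √(3.17ν²L/(gD³h_f)) = 3.14×10^-5
Q = -0.965·0.01197·ln(2.143×10^-4) = 0.09759 m³/s
Check: V = 1.76 m/s, Re = 5.88×10^5, f = 0.01868, h_f = 18.2 m ≈ 18.1 m ✓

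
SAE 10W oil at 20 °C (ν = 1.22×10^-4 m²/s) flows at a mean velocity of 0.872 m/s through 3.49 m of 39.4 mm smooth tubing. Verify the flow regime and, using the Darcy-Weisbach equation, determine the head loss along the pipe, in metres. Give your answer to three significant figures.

Re = VD/ν = 0.872·0.03940/1.22×10^-4 = 282 → laminar (Re < 2300)
f = 64/Re = 0.2273
h_f = f(L/D)V²/(2g) = 0.2273·(3.49/0.03940)·0.872²/(2·9.81) = 0.7802 m

h_f ≈ 0.780 m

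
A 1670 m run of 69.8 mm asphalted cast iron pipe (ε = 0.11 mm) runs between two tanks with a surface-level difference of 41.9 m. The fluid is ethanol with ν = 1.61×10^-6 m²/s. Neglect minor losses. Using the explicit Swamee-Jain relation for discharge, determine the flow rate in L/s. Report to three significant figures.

Q ≈ 4.44 L/s

Swamee-Jain (Type II): Q = -0.965·√(gD⁵h_f/L)·ln[ε/(3.7D) + √(3.17ν²L/(gD³h_f))]
√(gD⁵h_f/L) = √(9.81·0.0698⁵·41.9/1670) = 6.386×10^-4
ε/(3.7D) = 4.26×10^-4; √(3.17ν²L/(gD³h_f)) = 3.13×10^-4
Q = -0.965·6.386×10^-4·ln(7.392×10^-4) = 0.004443 m³/s
Check: V = 1.16 m/s, Re = 5.03×10^4, f = 0.02572, h_f = 42.3 m ≈ 41.9 m ✓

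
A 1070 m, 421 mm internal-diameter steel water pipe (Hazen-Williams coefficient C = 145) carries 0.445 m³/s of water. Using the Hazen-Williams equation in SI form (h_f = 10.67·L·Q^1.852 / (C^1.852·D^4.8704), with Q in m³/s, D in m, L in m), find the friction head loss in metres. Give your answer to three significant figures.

h_f = 10.67·1070·0.445^1.852 / (145^1.852·0.421^4.8704) = 17.11 m

h_f ≈ 17.1 m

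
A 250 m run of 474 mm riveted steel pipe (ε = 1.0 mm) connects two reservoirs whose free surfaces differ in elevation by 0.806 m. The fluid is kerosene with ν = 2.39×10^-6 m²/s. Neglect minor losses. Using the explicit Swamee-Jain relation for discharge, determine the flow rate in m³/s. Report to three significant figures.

Q ≈ 0.195 m³/s

Swamee-Jain (Type II): Q = -0.965·√(gD⁵h_f/L)·ln[ε/(3.7D) + √(3.17ν²L/(gD³h_f))]
√(gD⁵h_f/L) = √(9.81·0.474⁵·0.806/250) = 0.02751
ε/(3.7D) = 5.70×10^-4; √(3.17ν²L/(gD³h_f)) = 7.33×10^-5
Q = -0.965·0.02751·ln(6.435×10^-4) = 0.1951 m³/s
Check: V = 1.11 m/s, Re = 2.19×10^5, f = 0.02471, h_f = 0.812 m ≈ 0.806 m ✓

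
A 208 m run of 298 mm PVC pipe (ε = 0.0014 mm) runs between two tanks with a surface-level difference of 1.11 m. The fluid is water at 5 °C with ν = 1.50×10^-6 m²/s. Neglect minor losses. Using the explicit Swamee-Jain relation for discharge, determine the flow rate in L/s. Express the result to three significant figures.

Swamee-Jain (Type II): Q = -0.965·√(gD⁵h_f/L)·ln[ε/(3.7D) + √(3.17ν²L/(gD³h_f))]
√(gD⁵h_f/L) = √(9.81·0.298⁵·1.11/208) = 0.01109
ε/(3.7D) = 1.27×10^-6; √(3.17ν²L/(gD³h_f)) = 7.18×10^-5
Q = -0.965·0.01109·ln(7.302×10^-5) = 0.1019 m³/s
Check: V = 1.46 m/s, Re = 2.90×10^5, f = 0.01452, h_f = 1.10 m ≈ 1.11 m ✓

Q ≈ 102 L/s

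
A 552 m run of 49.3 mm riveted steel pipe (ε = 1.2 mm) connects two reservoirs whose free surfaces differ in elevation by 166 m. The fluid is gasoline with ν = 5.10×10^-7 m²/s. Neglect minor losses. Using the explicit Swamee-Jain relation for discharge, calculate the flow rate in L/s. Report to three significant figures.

Q ≈ 4.49 L/s

Swamee-Jain (Type II): Q = -0.965·√(gD⁵h_f/L)·ln[ε/(3.7D) + √(3.17ν²L/(gD³h_f))]
√(gD⁵h_f/L) = √(9.81·0.0493⁵·166/552) = 9.269×10^-4
ε/(3.7D) = 0.00658; √(3.17ν²L/(gD³h_f)) = 4.83×10^-5
Q = -0.965·9.269×10^-4·ln(0.006627) = 0.004487 m³/s
Check: V = 2.35 m/s, Re = 2.27×10^5, f = 0.05279, h_f = 166 m ≈ 166 m ✓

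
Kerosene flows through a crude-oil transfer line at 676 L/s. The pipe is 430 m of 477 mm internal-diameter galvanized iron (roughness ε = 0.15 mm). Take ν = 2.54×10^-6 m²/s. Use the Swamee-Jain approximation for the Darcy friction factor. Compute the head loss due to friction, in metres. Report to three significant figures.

V = 4Q/(πD²) = 4·0.676/(π·0.477²) = 3.783 m/s
Re = VD/ν = 3.783·0.477/2.54×10^-6 = 7.10×10^5 → turbulent
ε/D = 0.15/477 = 3.14×10^-4
Swamee-Jain: f = 0.01614
h_f = f(L/D)V²/(2g) = 0.01614·(430/0.477)·3.783²/(2·9.81) = 10.61 m

h_f ≈ 10.6 m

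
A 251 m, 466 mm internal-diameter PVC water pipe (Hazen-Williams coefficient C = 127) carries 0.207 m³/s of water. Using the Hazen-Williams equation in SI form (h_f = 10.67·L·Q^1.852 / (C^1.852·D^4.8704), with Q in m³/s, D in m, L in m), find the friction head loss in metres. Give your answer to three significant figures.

h_f ≈ 0.758 m

h_f = 10.67·251·0.207^1.852 / (127^1.852·0.466^4.8704) = 0.7583 m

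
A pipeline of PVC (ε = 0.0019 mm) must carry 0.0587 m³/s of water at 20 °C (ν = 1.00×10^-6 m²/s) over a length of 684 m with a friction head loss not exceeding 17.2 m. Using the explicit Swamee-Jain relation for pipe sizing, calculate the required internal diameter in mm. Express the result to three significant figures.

Swamee-Jain (Type III): D = 0.66·[ε^1.25·(LQ²/(gh_f))^4.75 + ν·Q^9.4·(L/(gh_f))^5.2]^0.04
LQ²/(gh_f) = 0.01397; L/(gh_f) = 4.054
Term 1 = ε^1.25·(…)^4.75 = 1.09×10^-16; Term 2 = ν·Q^9.4·(…)^5.2 = 3.86×10^-15
D = 0.66·(1.09×10^-16 + 3.86×10^-15)^0.04 = 0.1752 m = 175 mm
Check: V = 2.44 m/s, Re = 4.27×10^5, f = 0.01363, h_f = 16.1 m ≈ 17.2 m ✓

D ≈ 175 mm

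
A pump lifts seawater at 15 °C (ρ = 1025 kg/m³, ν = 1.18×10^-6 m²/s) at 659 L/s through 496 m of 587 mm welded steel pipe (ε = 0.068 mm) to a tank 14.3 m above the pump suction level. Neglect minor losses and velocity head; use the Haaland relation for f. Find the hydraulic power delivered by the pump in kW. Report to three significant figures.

P_hyd ≈ 117 kW

V = 4Q/(πD²) = 2.435 m/s; Re = 1.21×10^6; ε/D = 1.16×10^-4; f = 0.01337
h_f = f(L/D)V²/2g = 3.415 m
Total head H = z + h_f = 14.3 + 3.415 = 17.72 m
P_hyd = ρgQH = 1025·9.81·0.659·17.72 = 117.4 kW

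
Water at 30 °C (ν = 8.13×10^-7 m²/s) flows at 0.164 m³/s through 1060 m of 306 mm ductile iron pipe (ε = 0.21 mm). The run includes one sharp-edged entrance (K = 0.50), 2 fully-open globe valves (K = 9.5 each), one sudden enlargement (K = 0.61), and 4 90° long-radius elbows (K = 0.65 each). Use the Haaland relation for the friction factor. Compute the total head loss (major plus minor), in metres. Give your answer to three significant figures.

H_L ≈ 21.9 m

V = 4Q/(πD²) = 2.230 m/s; V²/2g = 0.2535 m
Re = 8.39×10^5, ε/D = 6.86×10^-4 → f = 0.01840 (Haaland)
Major: h_f = f(L/D)·V²/2g = 0.01840·3464·0.2535 = 16.16 m
Minor: ΣK = 22.7; h_m = ΣK·V²/2g = 5.756 m
Total H_L = 16.16 + 5.756 = 21.91 m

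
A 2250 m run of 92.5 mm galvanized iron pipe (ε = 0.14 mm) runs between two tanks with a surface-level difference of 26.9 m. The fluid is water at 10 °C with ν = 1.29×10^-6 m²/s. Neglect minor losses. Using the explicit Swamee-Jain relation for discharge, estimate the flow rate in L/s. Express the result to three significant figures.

Q ≈ 6.31 L/s

Swamee-Jain (Type II): Q = -0.965·√(gD⁵h_f/L)·ln[ε/(3.7D) + √(3.17ν²L/(gD³h_f))]
√(gD⁵h_f/L) = √(9.81·0.0925⁵·26.9/2250) = 8.912×10^-4
ε/(3.7D) = 4.09×10^-4; √(3.17ν²L/(gD³h_f)) = 2.38×10^-4
Q = -0.965·8.912×10^-4·ln(6.474×10^-4) = 0.006315 m³/s
Check: V = 0.940 m/s, Re = 6.74×10^4, f = 0.02480, h_f = 27.1 m ≈ 26.9 m ✓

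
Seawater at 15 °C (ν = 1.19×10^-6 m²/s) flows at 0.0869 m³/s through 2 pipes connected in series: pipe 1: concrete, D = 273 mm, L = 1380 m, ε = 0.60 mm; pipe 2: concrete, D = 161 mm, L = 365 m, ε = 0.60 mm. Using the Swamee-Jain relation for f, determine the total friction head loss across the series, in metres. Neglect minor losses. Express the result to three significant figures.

H ≈ 73.2 m

Pipe 1: V = 1.485 m/s, Re = 3.41×10^5, ε/D = 0.00220, f = 0.02466, h_1 = f(L/D)V²/2g = 14.00 m
Pipe 2: V = 4.269 m/s, Re = 5.78×10^5, ε/D = 0.00373, f = 0.02813, h_2 = f(L/D)V²/2g = 59.23 m
Series → Q common, losses add: H = Σh = 73.23 m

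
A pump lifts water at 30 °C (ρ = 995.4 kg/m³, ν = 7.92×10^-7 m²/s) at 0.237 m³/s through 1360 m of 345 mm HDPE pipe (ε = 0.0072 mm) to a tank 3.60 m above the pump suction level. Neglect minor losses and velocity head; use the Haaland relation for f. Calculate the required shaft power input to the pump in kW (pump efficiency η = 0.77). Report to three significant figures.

P_shaft ≈ 56.7 kW

V = 4Q/(πD²) = 2.535 m/s; Re = 1.10×10^6; ε/D = 2.09×10^-5; f = 0.01181
h_f = f(L/D)V²/2g = 15.26 m
Total head H = z + h_f = 3.60 + 15.26 = 18.86 m
P_hyd = ρgQH = 995.4·9.81·0.237·18.86 = 43.64 kW
P_shaft = P_hyd/η = 43.64/0.77 = 56.68 kW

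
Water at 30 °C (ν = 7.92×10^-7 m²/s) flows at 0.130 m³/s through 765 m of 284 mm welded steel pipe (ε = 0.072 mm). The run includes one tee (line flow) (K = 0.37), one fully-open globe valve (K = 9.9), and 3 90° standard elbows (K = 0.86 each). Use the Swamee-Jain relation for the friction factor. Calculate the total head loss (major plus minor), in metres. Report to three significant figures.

V = 4Q/(πD²) = 2.052 m/s; V²/2g = 0.2147 m
Re = 7.36×10^5, ε/D = 2.54×10^-4 → f = 0.01558 (Swamee-Jain)
Major: h_f = f(L/D)·V²/2g = 0.01558·2694·0.2147 = 9.007 m
Minor: ΣK = 12.8; h_m = ΣK·V²/2g = 2.758 m
Total H_L = 9.007 + 2.758 = 11.77 m

H_L ≈ 11.8 m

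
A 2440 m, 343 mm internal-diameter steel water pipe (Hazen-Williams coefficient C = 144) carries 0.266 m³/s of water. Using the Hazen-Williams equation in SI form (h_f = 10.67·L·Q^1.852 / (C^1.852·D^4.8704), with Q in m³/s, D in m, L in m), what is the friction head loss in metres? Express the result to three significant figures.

h_f ≈ 41.3 m

h_f = 10.67·2440·0.266^1.852 / (144^1.852·0.343^4.8704) = 41.35 m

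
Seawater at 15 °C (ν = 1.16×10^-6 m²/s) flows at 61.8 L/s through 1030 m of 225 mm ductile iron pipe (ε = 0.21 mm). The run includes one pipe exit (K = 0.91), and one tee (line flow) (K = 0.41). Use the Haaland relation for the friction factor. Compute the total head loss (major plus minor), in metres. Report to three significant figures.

V = 4Q/(πD²) = 1.554 m/s; V²/2g = 0.1231 m
Re = 3.01×10^5, ε/D = 9.33×10^-4 → f = 0.02023 (Haaland)
Major: h_f = f(L/D)·V²/2g = 0.02023·4578·0.1231 = 11.41 m
Minor: ΣK = 1.32; h_m = ΣK·V²/2g = 0.1625 m
Total H_L = 11.41 + 0.1625 = 11.57 m

H_L ≈ 11.6 m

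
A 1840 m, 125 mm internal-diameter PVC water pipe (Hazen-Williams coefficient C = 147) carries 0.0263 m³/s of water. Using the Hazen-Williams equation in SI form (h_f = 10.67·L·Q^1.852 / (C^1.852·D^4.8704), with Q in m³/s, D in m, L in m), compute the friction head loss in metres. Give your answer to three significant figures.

h_f ≈ 56.4 m

h_f = 10.67·1840·0.0263^1.852 / (147^1.852·0.125^4.8704) = 56.40 m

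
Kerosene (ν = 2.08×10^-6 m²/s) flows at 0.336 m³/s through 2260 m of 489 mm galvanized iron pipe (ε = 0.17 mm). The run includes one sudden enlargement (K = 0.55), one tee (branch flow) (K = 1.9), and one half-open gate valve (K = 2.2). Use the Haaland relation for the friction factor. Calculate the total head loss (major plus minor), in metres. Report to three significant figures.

V = 4Q/(πD²) = 1.789 m/s; V²/2g = 0.1631 m
Re = 4.21×10^5, ε/D = 3.48×10^-4 → f = 0.01670 (Haaland)
Major: h_f = f(L/D)·V²/2g = 0.01670·4622·0.1631 = 12.59 m
Minor: ΣK = 4.65; h_m = ΣK·V²/2g = 0.7586 m
Total H_L = 12.59 + 0.7586 = 13.35 m

H_L ≈ 13.4 m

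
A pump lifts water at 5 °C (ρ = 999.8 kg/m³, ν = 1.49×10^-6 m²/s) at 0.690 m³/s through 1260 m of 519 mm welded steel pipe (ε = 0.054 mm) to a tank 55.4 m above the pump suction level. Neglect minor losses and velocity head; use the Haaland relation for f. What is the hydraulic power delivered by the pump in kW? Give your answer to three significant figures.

P_hyd ≈ 493 kW

V = 4Q/(πD²) = 3.262 m/s; Re = 1.14×10^6; ε/D = 1.04×10^-4; f = 0.01326
h_f = f(L/D)V²/2g = 17.45 m
Total head H = z + h_f = 55.4 + 17.45 = 72.85 m
P_hyd = ρgQH = 999.8·9.81·0.690·72.85 = 493.0 kW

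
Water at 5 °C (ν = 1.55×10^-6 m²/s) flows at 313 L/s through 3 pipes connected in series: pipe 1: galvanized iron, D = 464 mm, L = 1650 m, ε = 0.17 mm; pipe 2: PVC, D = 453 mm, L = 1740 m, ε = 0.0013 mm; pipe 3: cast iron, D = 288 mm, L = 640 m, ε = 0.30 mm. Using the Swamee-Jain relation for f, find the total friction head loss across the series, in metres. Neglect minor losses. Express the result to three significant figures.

Pipe 1: V = 1.851 m/s, Re = 5.54×10^5, ε/D = 3.66×10^-4, f = 0.01678, h_1 = f(L/D)V²/2g = 10.42 m
Pipe 2: V = 1.942 m/s, Re = 5.68×10^5, ε/D = 2.87×10^-6, f = 0.01285, h_2 = f(L/D)V²/2g = 9.487 m
Pipe 3: V = 4.805 m/s, Re = 8.93×10^5, ε/D = 0.00104, f = 0.02026, h_3 = f(L/D)V²/2g = 52.97 m
Series → Q common, losses add: H = Σh = 72.87 m

H ≈ 72.9 m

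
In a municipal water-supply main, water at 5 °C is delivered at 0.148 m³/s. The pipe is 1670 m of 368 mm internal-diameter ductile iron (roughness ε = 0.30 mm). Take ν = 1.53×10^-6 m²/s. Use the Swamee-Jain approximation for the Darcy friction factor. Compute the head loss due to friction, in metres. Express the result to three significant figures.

V = 4Q/(πD²) = 4·0.148/(π·0.368²) = 1.391 m/s
Re = VD/ν = 1.391·0.368/1.53×10^-6 = 3.35×10^5 → turbulent
ε/D = 0.30/368 = 8.15×10^-4
Swamee-Jain: f = 0.01983
h_f = f(L/D)V²/(2g) = 0.01983·(1670/0.368)·1.391²/(2·9.81) = 8.882 m

h_f ≈ 8.88 m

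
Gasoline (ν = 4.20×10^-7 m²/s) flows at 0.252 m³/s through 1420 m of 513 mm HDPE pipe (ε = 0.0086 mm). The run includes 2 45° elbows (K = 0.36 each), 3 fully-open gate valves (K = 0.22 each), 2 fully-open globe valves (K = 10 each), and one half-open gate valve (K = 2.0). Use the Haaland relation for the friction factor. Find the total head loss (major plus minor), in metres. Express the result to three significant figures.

V = 4Q/(πD²) = 1.219 m/s; V²/2g = 0.07576 m
Re = 1.49×10^6, ε/D = 1.68×10^-5 → f = 0.01126 (Haaland)
Major: h_f = f(L/D)·V²/2g = 0.01126·2768·0.07576 = 2.361 m
Minor: ΣK = 23.4; h_m = ΣK·V²/2g = 1.771 m
Total H_L = 2.361 + 1.771 = 4.132 m

H_L ≈ 4.13 m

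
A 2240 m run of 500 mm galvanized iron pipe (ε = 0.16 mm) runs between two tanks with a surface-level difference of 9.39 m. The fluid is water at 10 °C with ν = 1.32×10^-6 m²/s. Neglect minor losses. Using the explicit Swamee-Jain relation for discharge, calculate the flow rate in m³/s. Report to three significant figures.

Q ≈ 0.313 m³/s

Swamee-Jain (Type II): Q = -0.965·√(gD⁵h_f/L)·ln[ε/(3.7D) + √(3.17ν²L/(gD³h_f))]
√(gD⁵h_f/L) = √(9.81·0.500⁵·9.39/2240) = 0.03585
ε/(3.7D) = 8.65×10^-5; √(3.17ν²L/(gD³h_f)) = 3.28×10^-5
Q = -0.965·0.03585·ln(1.193×10^-4) = 0.3125 m³/s
Check: V = 1.59 m/s, Re = 6.03×10^5, f = 0.01634, h_f = 9.45 m ≈ 9.39 m ✓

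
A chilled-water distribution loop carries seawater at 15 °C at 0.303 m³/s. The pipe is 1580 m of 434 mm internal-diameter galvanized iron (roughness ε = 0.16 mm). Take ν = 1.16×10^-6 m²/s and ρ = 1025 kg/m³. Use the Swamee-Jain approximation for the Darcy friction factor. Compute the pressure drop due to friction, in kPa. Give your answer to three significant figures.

V = 4Q/(πD²) = 4·0.303/(π·0.434²) = 2.048 m/s
Re = VD/ν = 2.048·0.434/1.16×10^-6 = 7.66×10^5 → turbulent
ε/D = 0.16/434 = 3.69×10^-4
Swamee-Jain: f = 0.01652
h_f = f(L/D)V²/(2g) = 0.01652·(1580/0.434)·2.048²/(2·9.81) = 12.86 m
Δp = ρg·h_f = 1025·9.81·12.86 = 129.3 kPa

Δp ≈ 129 kPa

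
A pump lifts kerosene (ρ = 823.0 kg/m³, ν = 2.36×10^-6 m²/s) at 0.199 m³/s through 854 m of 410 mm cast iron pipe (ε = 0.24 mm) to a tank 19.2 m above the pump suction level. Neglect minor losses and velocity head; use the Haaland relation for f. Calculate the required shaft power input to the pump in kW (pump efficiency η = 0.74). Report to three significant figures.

P_shaft ≈ 51.5 kW

V = 4Q/(πD²) = 1.507 m/s; Re = 2.62×10^5; ε/D = 5.85×10^-4; f = 0.01871
h_f = f(L/D)V²/2g = 4.512 m
Total head H = z + h_f = 19.2 + 4.512 = 23.71 m
P_hyd = ρgQH = 823.0·9.81·0.199·23.71 = 38.10 kW
P_shaft = P_hyd/η = 38.10/0.74 = 51.48 kW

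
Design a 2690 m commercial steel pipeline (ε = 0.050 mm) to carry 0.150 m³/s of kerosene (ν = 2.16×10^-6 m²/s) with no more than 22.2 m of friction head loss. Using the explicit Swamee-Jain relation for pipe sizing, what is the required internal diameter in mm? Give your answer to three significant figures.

D ≈ 329 mm

Swamee-Jain (Type III): D = 0.66·[ε^1.25·(LQ²/(gh_f))^4.75 + ν·Q^9.4·(L/(gh_f))^5.2]^0.04
LQ²/(gh_f) = 0.2779; L/(gh_f) = 12.35
Term 1 = ε^1.25·(…)^4.75 = 9.60×10^-9; Term 2 = ν·Q^9.4·(…)^5.2 = 1.85×10^-8
D = 0.66·(9.60×10^-9 + 1.85×10^-8)^0.04 = 0.3292 m = 329 mm
Check: V = 1.76 m/s, Re = 2.69×10^5, f = 0.01613, h_f = 20.9 m ≈ 22.2 m ✓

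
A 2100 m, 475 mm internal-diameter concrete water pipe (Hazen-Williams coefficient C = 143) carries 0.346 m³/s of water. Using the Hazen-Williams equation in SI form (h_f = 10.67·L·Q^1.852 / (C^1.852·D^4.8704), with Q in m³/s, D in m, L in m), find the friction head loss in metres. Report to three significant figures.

h_f = 10.67·2100·0.346^1.852 / (143^1.852·0.475^4.8704) = 12.01 m

h_f ≈ 12.0 m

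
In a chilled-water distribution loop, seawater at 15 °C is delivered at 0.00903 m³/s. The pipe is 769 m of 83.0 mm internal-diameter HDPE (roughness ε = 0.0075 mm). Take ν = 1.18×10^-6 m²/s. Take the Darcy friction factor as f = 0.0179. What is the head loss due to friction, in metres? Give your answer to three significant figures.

V = 4Q/(πD²) = 4·0.00903/(π·0.0830²) = 1.669 m/s
h_f = f(L/D)V²/(2g) = 0.01790·(769/0.0830)·1.669²/(2·9.81) = 23.54 m

h_f ≈ 23.5 m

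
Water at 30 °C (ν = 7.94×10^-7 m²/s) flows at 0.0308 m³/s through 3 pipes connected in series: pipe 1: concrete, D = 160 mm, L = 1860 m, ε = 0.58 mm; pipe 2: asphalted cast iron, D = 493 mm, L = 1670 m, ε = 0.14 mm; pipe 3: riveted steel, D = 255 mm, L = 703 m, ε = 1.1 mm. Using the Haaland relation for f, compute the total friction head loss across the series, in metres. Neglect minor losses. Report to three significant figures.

H ≈ 40.6 m

Pipe 1: V = 1.532 m/s, Re = 3.09×10^5, ε/D = 0.00362, f = 0.02802, h_1 = f(L/D)V²/2g = 38.95 m
Pipe 2: V = 0.1613 m/s, Re = 1.00×10^5, ε/D = 2.84×10^-4, f = 0.01912, h_2 = f(L/D)V²/2g = 0.08593 m
Pipe 3: V = 0.6031 m/s, Re = 1.94×10^5, ε/D = 0.00431, f = 0.02960, h_3 = f(L/D)V²/2g = 1.513 m
Series → Q common, losses add: H = Σh = 40.55 m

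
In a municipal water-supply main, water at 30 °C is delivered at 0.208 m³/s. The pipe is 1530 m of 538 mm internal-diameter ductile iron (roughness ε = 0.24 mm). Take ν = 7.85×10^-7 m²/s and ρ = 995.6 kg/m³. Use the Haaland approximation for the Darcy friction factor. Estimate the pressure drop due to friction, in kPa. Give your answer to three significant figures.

V = 4Q/(πD²) = 4·0.208/(π·0.538²) = 0.9150 m/s
Re = VD/ν = 0.9150·0.538/7.85×10^-7 = 6.27×10^5 → turbulent
ε/D = 0.24/538 = 4.46×10^-4
Haaland: f = 0.01705
h_f = f(L/D)V²/(2g) = 0.01705·(1530/0.538)·0.9150²/(2·9.81) = 2.069 m
Δp = ρg·h_f = 995.6·9.81·2.069 = 20.21 kPa

Δp ≈ 20.2 kPa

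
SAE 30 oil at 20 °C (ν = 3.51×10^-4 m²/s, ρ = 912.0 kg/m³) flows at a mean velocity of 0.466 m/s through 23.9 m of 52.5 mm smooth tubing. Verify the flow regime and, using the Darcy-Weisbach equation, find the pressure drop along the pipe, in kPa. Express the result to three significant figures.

Re = VD/ν = 0.466·0.05250/3.51×10^-4 = 69.7 → laminar (Re < 2300)
f = 64/Re = 0.9182
h_f = f(L/D)V²/(2g) = 0.9182·(23.9/0.05250)·0.466²/(2·9.81) = 4.627 m
Δp = ρg·h_f = 912.0·9.81·4.627 = 41.39 kPa

Δp ≈ 41.4 kPa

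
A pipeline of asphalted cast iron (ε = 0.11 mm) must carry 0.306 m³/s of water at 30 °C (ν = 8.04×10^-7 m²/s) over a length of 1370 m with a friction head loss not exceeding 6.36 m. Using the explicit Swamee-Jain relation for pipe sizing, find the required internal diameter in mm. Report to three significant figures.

Swamee-Jain (Type III): D = 0.66·[ε^1.25·(LQ²/(gh_f))^4.75 + ν·Q^9.4·(L/(gh_f))^5.2]^0.04
LQ²/(gh_f) = 2.056; L/(gh_f) = 21.96
Term 1 = ε^1.25·(…)^4.75 = 3.46×10^-4; Term 2 = ν·Q^9.4·(…)^5.2 = 1.12×10^-4
D = 0.66·(3.46×10^-4 + 1.12×10^-4)^0.04 = 0.4852 m = 485 mm
Check: V = 1.65 m/s, Re = 9.99×10^5, f = 0.01506, h_f = 5.93 m ≈ 6.36 m ✓

D ≈ 485 mm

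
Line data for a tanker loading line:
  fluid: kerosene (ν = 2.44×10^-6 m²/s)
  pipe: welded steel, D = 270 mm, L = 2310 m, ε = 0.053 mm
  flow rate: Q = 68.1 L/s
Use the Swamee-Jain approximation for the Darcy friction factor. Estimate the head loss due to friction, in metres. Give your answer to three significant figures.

h_f ≈ 11.2 m

V = 4Q/(πD²) = 4·0.0681/(π·0.270²) = 1.189 m/s
Re = VD/ν = 1.189·0.270/2.44×10^-6 = 1.32×10^5 → turbulent
ε/D = 0.053/270 = 1.96×10^-4
Swamee-Jain: f = 0.01816
h_f = f(L/D)V²/(2g) = 0.01816·(2310/0.270)·1.189²/(2·9.81) = 11.20 m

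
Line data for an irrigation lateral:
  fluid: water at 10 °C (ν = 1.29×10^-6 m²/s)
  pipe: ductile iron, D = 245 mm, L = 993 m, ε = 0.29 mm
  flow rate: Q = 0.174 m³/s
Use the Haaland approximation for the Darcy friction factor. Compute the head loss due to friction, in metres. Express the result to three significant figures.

h_f ≈ 58.7 m

V = 4Q/(πD²) = 4·0.174/(π·0.245²) = 3.691 m/s
Re = VD/ν = 3.691·0.245/1.29×10^-6 = 7.01×10^5 → turbulent
ε/D = 0.29/245 = 0.00118
Haaland: f = 0.02084
h_f = f(L/D)V²/(2g) = 0.02084·(993/0.245)·3.691²/(2·9.81) = 58.65 m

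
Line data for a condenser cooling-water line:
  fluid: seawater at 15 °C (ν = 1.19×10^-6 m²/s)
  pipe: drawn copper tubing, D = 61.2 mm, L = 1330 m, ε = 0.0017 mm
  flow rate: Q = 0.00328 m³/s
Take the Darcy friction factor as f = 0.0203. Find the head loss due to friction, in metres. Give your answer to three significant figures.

V = 4Q/(πD²) = 4·0.00328/(π·0.0612²) = 1.115 m/s
h_f = f(L/D)V²/(2g) = 0.02030·(1330/0.0612)·1.115²/(2·9.81) = 27.95 m

h_f ≈ 28.0 m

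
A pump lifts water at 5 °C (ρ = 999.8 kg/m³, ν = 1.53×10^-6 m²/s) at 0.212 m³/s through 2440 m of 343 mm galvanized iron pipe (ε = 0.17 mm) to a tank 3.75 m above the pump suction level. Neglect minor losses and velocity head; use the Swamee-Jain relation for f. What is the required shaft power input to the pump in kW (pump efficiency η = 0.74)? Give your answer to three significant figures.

V = 4Q/(πD²) = 2.294 m/s; Re = 5.14×10^5; ε/D = 4.96×10^-4; f = 0.01772
h_f = f(L/D)V²/2g = 33.83 m
Total head H = z + h_f = 3.75 + 33.83 = 37.58 m
P_hyd = ρgQH = 999.8·9.81·0.212·37.58 = 78.14 kW
P_shaft = P_hyd/η = 78.14/0.74 = 105.6 kW

P_shaft ≈ 106 kW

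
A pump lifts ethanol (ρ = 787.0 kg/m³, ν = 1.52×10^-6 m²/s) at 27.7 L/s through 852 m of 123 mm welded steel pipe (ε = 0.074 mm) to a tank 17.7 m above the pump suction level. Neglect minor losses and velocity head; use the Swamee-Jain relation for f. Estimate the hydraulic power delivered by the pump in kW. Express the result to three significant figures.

V = 4Q/(πD²) = 2.331 m/s; Re = 1.89×10^5; ε/D = 6.02×10^-4; f = 0.01954
h_f = f(L/D)V²/2g = 37.50 m
Total head H = z + h_f = 17.7 + 37.50 = 55.20 m
P_hyd = ρgQH = 787.0·9.81·0.0277·55.20 = 11.80 kW

P_hyd ≈ 11.8 kW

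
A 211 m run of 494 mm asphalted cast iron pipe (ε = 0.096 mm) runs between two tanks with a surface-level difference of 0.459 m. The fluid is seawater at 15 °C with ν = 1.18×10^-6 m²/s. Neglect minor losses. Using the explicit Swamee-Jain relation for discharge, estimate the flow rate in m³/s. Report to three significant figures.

Swamee-Jain (Type II): Q = -0.965·√(gD⁵h_f/L)·ln[ε/(3.7D) + √(3.17ν²L/(gD³h_f))]
√(gD⁵h_f/L) = √(9.81·0.494⁵·0.459/211) = 0.02506
ε/(3.7D) = 5.25×10^-5; √(3.17ν²L/(gD³h_f)) = 4.14×10^-5
Q = -0.965·0.02506·ln(9.394×10^-5) = 0.2242 m³/s
Check: V = 1.17 m/s, Re = 4.90×10^5, f = 0.01549, h_f = 0.461 m ≈ 0.459 m ✓

Q ≈ 0.224 m³/s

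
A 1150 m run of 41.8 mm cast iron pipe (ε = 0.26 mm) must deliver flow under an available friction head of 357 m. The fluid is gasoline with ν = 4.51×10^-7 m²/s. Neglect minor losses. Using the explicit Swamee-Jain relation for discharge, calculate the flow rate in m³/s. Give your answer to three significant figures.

Q ≈ 0.00382 m³/s

Swamee-Jain (Type II): Q = -0.965·√(gD⁵h_f/L)·ln[ε/(3.7D) + √(3.17ν²L/(gD³h_f))]
√(gD⁵h_f/L) = √(9.81·0.0418⁵·357/1150) = 6.234×10^-4
ε/(3.7D) = 0.00168; √(3.17ν²L/(gD³h_f)) = 5.38×10^-5
Q = -0.965·6.234×10^-4·ln(0.001735) = 0.003824 m³/s
Check: V = 2.79 m/s, Re = 2.58×10^5, f = 0.03294, h_f = 359 m ≈ 357 m ✓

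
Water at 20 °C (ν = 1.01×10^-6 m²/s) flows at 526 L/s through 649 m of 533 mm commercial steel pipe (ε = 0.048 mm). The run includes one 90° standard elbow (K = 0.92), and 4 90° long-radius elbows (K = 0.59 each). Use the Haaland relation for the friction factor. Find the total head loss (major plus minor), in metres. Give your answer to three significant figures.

V = 4Q/(πD²) = 2.357 m/s; V²/2g = 0.2833 m
Re = 1.24×10^6, ε/D = 9.01×10^-5 → f = 0.01295 (Haaland)
Major: h_f = f(L/D)·V²/2g = 0.01295·1218·0.2833 = 4.466 m
Minor: ΣK = 3.28; h_m = ΣK·V²/2g = 0.9291 m
Total H_L = 4.466 + 0.9291 = 5.395 m

H_L ≈ 5.39 m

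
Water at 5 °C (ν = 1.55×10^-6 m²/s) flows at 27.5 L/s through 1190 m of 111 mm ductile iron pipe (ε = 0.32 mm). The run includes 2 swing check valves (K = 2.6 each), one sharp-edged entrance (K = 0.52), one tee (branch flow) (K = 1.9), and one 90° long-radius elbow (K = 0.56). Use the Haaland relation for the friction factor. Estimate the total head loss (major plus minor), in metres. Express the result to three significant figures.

V = 4Q/(πD²) = 2.842 m/s; V²/2g = 0.4116 m
Re = 2.04×10^5, ε/D = 0.00288 → f = 0.02653 (Haaland)
Major: h_f = f(L/D)·V²/2g = 0.02653·10721·0.4116 = 117.1 m
Minor: ΣK = 8.18; h_m = ΣK·V²/2g = 3.367 m
Total H_L = 117.1 + 3.367 = 120.5 m

H_L ≈ 120 m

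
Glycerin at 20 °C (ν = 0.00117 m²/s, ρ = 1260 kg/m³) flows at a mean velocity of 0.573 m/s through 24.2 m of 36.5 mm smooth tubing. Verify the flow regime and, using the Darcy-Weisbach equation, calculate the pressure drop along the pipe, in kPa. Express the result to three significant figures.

Δp ≈ 491 kPa

Re = VD/ν = 0.573·0.03650/0.00117 = 17.9 → laminar (Re < 2300)
f = 64/Re = 3.580
h_f = f(L/D)V²/(2g) = 3.580·(24.2/0.03650)·0.573²/(2·9.81) = 39.72 m
Δp = ρg·h_f = 1260·9.81·39.72 = 491.0 kPa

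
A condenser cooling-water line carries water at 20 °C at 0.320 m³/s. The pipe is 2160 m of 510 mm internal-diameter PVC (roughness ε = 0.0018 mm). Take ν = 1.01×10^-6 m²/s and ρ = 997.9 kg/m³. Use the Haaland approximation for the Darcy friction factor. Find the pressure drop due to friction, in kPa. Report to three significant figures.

V = 4Q/(πD²) = 4·0.320/(π·0.510²) = 1.566 m/s
Re = VD/ν = 1.566·0.510/1.01×10^-6 = 7.91×10^5 → turbulent
ε/D = 0.0018/510 = 3.53×10^-6
Haaland: f = 0.01211
h_f = f(L/D)V²/(2g) = 0.01211·(2160/0.510)·1.566²/(2·9.81) = 6.413 m
Δp = ρg·h_f = 997.9·9.81·6.413 = 62.78 kPa

Δp ≈ 62.8 kPa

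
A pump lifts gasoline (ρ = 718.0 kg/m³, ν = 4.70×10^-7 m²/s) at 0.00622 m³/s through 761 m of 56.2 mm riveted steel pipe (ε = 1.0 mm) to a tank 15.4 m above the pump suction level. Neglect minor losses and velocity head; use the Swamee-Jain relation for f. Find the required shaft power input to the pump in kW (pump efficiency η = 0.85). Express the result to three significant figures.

P_shaft ≈ 11.3 kW

V = 4Q/(πD²) = 2.507 m/s; Re = 3.00×10^5; ε/D = 0.0178; f = 0.04677
h_f = f(L/D)V²/2g = 203.0 m
Total head H = z + h_f = 15.4 + 203.0 = 218.4 m
P_hyd = ρgQH = 718.0·9.81·0.00622·218.4 = 9.567 kW
P_shaft = P_hyd/η = 9.567/0.85 = 11.25 kW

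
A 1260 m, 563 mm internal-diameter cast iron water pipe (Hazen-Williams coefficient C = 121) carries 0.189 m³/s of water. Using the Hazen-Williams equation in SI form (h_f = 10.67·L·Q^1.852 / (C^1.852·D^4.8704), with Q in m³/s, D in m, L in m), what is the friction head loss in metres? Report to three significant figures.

h_f = 10.67·1260·0.189^1.852 / (121^1.852·0.563^4.8704) = 1.401 m

h_f ≈ 1.40 m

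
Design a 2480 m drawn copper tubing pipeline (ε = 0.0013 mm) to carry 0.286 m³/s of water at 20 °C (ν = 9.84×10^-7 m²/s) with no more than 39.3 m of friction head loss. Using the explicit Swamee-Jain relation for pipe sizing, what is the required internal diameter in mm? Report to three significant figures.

D ≈ 349 mm

Swamee-Jain (Type III): D = 0.66·[ε^1.25·(LQ²/(gh_f))^4.75 + ν·Q^9.4·(L/(gh_f))^5.2]^0.04
LQ²/(gh_f) = 0.5262; L/(gh_f) = 6.433
Term 1 = ε^1.25·(…)^4.75 = 2.08×10^-9; Term 2 = ν·Q^9.4·(…)^5.2 = 1.22×10^-7
D = 0.66·(2.08×10^-9 + 1.22×10^-7)^0.04 = 0.3494 m = 349 mm
Check: V = 2.98 m/s, Re = 1.06×10^6, f = 0.01159, h_f = 37.3 m ≈ 39.3 m ✓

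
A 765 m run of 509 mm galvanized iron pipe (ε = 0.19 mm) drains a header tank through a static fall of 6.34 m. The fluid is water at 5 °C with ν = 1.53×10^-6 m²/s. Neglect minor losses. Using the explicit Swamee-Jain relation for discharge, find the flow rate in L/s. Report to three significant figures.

Swamee-Jain (Type II): Q = -0.965·√(gD⁵h_f/L)·ln[ε/(3.7D) + √(3.17ν²L/(gD³h_f))]
√(gD⁵h_f/L) = √(9.81·0.509⁵·6.34/765) = 0.05270
ε/(3.7D) = 1.01×10^-4; √(3.17ν²L/(gD³h_f)) = 2.63×10^-5
Q = -0.965·0.05270·ln(1.272×10^-4) = 0.4562 m³/s
Check: V = 2.24 m/s, Re = 7.46×10^5, f = 0.01657, h_f = 6.38 m ≈ 6.34 m ✓

Q ≈ 456 L/s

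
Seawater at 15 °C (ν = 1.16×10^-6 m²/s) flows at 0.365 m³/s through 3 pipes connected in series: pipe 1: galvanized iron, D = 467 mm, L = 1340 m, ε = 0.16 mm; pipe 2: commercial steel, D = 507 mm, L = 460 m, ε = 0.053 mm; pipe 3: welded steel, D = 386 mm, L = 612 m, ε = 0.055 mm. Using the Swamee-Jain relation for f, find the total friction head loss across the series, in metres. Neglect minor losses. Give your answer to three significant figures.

Pipe 1: V = 2.131 m/s, Re = 8.58×10^5, ε/D = 3.43×10^-4, f = 0.01623, h_1 = f(L/D)V²/2g = 10.78 m
Pipe 2: V = 1.808 m/s, Re = 7.90×10^5, ε/D = 1.05×10^-4, f = 0.01385, h_2 = f(L/D)V²/2g = 2.094 m
Pipe 3: V = 3.119 m/s, Re = 1.04×10^6, ε/D = 1.42×10^-4, f = 0.01406, h_3 = f(L/D)V²/2g = 11.05 m
Series → Q common, losses add: H = Σh = 23.92 m

H ≈ 23.9 m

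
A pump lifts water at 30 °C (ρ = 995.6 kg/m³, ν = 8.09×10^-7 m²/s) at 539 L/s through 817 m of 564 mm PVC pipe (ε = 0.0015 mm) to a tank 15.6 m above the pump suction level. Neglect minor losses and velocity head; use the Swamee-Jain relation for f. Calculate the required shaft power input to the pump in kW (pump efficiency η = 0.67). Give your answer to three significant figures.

V = 4Q/(πD²) = 2.157 m/s; Re = 1.50×10^6; ε/D = 2.66×10^-6; f = 0.01094
h_f = f(L/D)V²/2g = 3.758 m
Total head H = z + h_f = 15.6 + 3.758 = 19.36 m
P_hyd = ρgQH = 995.6·9.81·0.539·19.36 = 101.9 kW
P_shaft = P_hyd/η = 101.9/0.67 = 152.1 kW

P_shaft ≈ 152 kW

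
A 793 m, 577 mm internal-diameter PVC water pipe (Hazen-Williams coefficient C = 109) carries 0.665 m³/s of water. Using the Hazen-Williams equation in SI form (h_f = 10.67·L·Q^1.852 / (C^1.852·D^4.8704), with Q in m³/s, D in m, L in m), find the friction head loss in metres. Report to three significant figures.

h_f ≈ 9.75 m

h_f = 10.67·793·0.665^1.852 / (109^1.852·0.577^4.8704) = 9.753 m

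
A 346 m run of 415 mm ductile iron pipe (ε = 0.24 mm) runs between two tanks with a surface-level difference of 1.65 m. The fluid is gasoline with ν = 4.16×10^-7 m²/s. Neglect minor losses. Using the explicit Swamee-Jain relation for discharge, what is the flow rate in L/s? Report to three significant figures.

Swamee-Jain (Type II): Q = -0.965·√(gD⁵h_f/L)·ln[ε/(3.7D) + √(3.17ν²L/(gD³h_f))]
√(gD⁵h_f/L) = √(9.81·0.415⁵·1.65/346) = 0.02400
ε/(3.7D) = 1.56×10^-4; √(3.17ν²L/(gD³h_f)) = 1.28×10^-5
Q = -0.965·0.02400·ln(1.691×10^-4) = 0.2011 m³/s
Check: V = 1.49 m/s, Re = 1.48×10^6, f = 0.01765, h_f = 1.66 m ≈ 1.65 m ✓

Q ≈ 201 L/s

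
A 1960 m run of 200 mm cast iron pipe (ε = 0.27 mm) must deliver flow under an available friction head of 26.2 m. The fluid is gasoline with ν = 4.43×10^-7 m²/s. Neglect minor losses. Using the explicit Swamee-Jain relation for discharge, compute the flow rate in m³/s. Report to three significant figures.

Swamee-Jain (Type II): Q = -0.965·√(gD⁵h_f/L)·ln[ε/(3.7D) + √(3.17ν²L/(gD³h_f))]
√(gD⁵h_f/L) = √(9.81·0.200⁵·26.2/1960) = 0.006478
ε/(3.7D) = 3.65×10^-4; √(3.17ν²L/(gD³h_f)) = 2.44×10^-5
Q = -0.965·0.006478·ln(3.892×10^-4) = 0.04908 m³/s
Check: V = 1.56 m/s, Re = 7.05×10^5, f = 0.02160, h_f = 26.3 m ≈ 26.2 m ✓

Q ≈ 0.0491 m³/s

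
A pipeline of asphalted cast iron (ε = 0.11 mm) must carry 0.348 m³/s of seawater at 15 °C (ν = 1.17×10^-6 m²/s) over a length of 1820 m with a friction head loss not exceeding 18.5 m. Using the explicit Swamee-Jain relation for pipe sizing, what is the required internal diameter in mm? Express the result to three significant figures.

D ≈ 439 mm

Swamee-Jain (Type III): D = 0.66·[ε^1.25·(LQ²/(gh_f))^4.75 + ν·Q^9.4·(L/(gh_f))^5.2]^0.04
LQ²/(gh_f) = 1.214; L/(gh_f) = 10.03
Term 1 = ε^1.25·(…)^4.75 = 2.84×10^-5; Term 2 = ν·Q^9.4·(…)^5.2 = 9.23×10^-6
D = 0.66·(2.84×10^-5 + 9.23×10^-6)^0.04 = 0.4391 m = 439 mm
Check: V = 2.30 m/s, Re = 8.62×10^5, f = 0.01541, h_f = 17.2 m ≈ 18.5 m ✓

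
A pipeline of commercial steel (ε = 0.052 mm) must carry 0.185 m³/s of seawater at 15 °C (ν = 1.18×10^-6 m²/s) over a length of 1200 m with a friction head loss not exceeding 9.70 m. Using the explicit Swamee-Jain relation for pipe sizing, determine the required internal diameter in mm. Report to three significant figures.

D ≈ 353 mm

Swamee-Jain (Type III): D = 0.66·[ε^1.25·(LQ²/(gh_f))^4.75 + ν·Q^9.4·(L/(gh_f))^5.2]^0.04
LQ²/(gh_f) = 0.4316; L/(gh_f) = 12.61
Term 1 = ε^1.25·(…)^4.75 = 8.16×10^-8; Term 2 = ν·Q^9.4·(…)^5.2 = 8.08×10^-8
D = 0.66·(8.16×10^-8 + 8.08×10^-8)^0.04 = 0.3532 m = 353 mm
Check: V = 1.89 m/s, Re = 5.65×10^5, f = 0.01481, h_f = 9.15 m ≈ 9.70 m ✓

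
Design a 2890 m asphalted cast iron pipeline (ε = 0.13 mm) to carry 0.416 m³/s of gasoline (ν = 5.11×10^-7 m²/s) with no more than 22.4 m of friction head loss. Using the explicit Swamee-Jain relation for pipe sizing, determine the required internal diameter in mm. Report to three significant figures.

D ≈ 496 mm

Swamee-Jain (Type III): D = 0.66·[ε^1.25·(LQ²/(gh_f))^4.75 + ν·Q^9.4·(L/(gh_f))^5.2]^0.04
LQ²/(gh_f) = 2.276; L/(gh_f) = 13.15
Term 1 = ε^1.25·(…)^4.75 = 6.90×10^-4; Term 2 = ν·Q^9.4·(…)^5.2 = 8.84×10^-5
D = 0.66·(6.90×10^-4 + 8.84×10^-5)^0.04 = 0.4957 m = 496 mm
Check: V = 2.16 m/s, Re = 2.09×10^6, f = 0.01500, h_f = 20.7 m ≈ 22.4 m ✓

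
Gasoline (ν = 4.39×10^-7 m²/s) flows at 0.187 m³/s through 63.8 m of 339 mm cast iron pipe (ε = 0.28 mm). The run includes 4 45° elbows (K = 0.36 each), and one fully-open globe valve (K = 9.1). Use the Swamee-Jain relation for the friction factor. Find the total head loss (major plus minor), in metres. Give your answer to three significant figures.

V = 4Q/(πD²) = 2.072 m/s; V²/2g = 0.2188 m
Re = 1.60×10^6, ε/D = 8.26×10^-4 → f = 0.01905 (Swamee-Jain)
Major: h_f = f(L/D)·V²/2g = 0.01905·188.2·0.2188 = 0.7842 m
Minor: ΣK = 10.5; h_m = ΣK·V²/2g = 2.306 m
Total H_L = 0.7842 + 2.306 = 3.090 m

H_L ≈ 3.09 m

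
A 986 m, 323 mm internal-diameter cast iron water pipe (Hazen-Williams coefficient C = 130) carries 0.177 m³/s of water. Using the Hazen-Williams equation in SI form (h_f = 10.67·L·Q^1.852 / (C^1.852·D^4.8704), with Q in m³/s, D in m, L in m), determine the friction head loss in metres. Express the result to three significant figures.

h_f = 10.67·986·0.177^1.852 / (130^1.852·0.323^4.8704) = 12.72 m

h_f ≈ 12.7 m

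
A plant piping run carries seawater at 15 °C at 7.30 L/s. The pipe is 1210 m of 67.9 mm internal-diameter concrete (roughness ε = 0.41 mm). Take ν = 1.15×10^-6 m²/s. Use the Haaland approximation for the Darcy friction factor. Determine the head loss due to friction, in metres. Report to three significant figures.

V = 4Q/(πD²) = 4·0.00730/(π·0.0679²) = 2.016 m/s
Re = VD/ν = 2.016·0.0679/1.15×10^-6 = 1.19×10^5 → turbulent
ε/D = 0.41/67.9 = 0.00604
Haaland: f = 0.03288
h_f = f(L/D)V²/(2g) = 0.03288·(1210/0.0679)·2.016²/(2·9.81) = 121.4 m

h_f ≈ 121 m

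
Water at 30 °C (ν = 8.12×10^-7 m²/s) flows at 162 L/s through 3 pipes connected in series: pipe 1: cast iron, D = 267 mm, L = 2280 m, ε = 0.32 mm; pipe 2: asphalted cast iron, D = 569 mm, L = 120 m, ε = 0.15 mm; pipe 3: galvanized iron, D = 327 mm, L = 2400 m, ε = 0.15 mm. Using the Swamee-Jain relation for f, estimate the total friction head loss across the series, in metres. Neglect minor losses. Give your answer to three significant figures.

Pipe 1: V = 2.893 m/s, Re = 9.51×10^5, ε/D = 0.00120, f = 0.02090, h_1 = f(L/D)V²/2g = 76.15 m
Pipe 2: V = 0.6371 m/s, Re = 4.46×10^5, ε/D = 2.64×10^-4, f = 0.01622, h_2 = f(L/D)V²/2g = 0.07075 m
Pipe 3: V = 1.929 m/s, Re = 7.77×10^5, ε/D = 4.59×10^-4, f = 0.01717, h_3 = f(L/D)V²/2g = 23.89 m
Series → Q common, losses add: H = Σh = 100.1 m

H ≈ 100 m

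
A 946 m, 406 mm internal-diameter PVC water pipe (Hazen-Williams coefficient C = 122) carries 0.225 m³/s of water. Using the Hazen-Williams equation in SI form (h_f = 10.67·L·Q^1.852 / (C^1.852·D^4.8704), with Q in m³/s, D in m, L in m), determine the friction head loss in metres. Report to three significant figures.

h_f = 10.67·946·0.225^1.852 / (122^1.852·0.406^4.8704) = 7.031 m

h_f ≈ 7.03 m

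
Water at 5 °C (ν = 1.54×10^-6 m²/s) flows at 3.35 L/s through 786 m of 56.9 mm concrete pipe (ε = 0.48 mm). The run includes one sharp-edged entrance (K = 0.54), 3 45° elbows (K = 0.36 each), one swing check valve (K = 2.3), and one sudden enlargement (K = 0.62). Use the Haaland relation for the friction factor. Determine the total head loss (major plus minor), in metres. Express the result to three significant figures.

H_L ≈ 45.8 m

V = 4Q/(πD²) = 1.317 m/s; V²/2g = 0.08846 m
Re = 4.87×10^4, ε/D = 0.00844 → f = 0.03714 (Haaland)
Major: h_f = f(L/D)·V²/2g = 0.03714·13814·0.08846 = 45.38 m
Minor: ΣK = 4.54; h_m = ΣK·V²/2g = 0.4016 m
Total H_L = 45.38 + 0.4016 = 45.78 m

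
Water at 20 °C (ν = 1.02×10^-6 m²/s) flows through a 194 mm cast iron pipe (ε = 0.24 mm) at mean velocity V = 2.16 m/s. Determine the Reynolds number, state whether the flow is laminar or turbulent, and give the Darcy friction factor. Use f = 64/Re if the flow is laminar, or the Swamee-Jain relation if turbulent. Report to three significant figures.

Re ≈ 4.11×10^5; turbulent; f ≈ 0.0214

Re = VD/ν = 2.160·0.194/1.02×10^-6 = 4.11×10^5
Re > 4000 → turbulent; ε/D = 0.00124
Swamee-Jain: f = 0.02145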